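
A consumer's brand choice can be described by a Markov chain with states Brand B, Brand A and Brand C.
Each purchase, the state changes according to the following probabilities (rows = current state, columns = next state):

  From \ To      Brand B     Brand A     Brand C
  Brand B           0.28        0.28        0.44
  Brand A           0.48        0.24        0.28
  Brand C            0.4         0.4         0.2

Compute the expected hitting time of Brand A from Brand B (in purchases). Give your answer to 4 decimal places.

Let t(s) be the expected number of purchases to first reach Brand A from state s, with t(Brand A) = 0. Conditioning on the first purchase:
t(Brand B) = 1 + 0.28·t(Brand B) + 0.44·t(Brand C)
t(Brand C) = 1 + 0.4·t(Brand B) + 0.2·t(Brand C)
Solving: t(Brand B) = 3.1000, t(Brand C) = 2.8000.
Expected purchases from Brand B to Brand A: 3.1000.

3.1000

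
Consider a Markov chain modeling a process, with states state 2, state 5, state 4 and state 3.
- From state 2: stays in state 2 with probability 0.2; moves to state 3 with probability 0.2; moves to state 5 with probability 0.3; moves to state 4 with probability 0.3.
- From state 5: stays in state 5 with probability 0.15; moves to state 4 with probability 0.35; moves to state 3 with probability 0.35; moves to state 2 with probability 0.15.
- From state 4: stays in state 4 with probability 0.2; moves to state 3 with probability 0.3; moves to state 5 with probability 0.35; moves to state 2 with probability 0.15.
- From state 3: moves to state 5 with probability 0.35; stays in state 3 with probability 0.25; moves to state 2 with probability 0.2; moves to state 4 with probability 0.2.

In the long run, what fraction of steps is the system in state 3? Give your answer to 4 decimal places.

0.2828

Let the stationary distribution be π with π = πP and π_1 + π_2 + π_3 + π_4 = 1.
π_1 = 0.2·π_1 + 0.15·π_2 + 0.15·π_3 + 0.2·π_4
π_2 = 0.3·π_1 + 0.15·π_2 + 0.35·π_3 + 0.35·π_4
π_3 = 0.3·π_1 + 0.35·π_2 + 0.2·π_3 + 0.2·π_4
Solving with the normalization constraint gives π = (0.1728, 0.2845, 0.2599, 0.2828).
So the stationary probability of state 3 is 0.2828.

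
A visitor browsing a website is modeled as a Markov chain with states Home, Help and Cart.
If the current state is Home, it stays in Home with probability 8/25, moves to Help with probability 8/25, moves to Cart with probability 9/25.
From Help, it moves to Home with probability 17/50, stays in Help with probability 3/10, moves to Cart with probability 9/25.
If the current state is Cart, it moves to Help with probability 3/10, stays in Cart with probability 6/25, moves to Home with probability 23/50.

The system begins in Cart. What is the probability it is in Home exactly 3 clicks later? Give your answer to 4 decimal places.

0.3726

Propagate the distribution vector 3 clicks from Cart.
After 0 clicks: (0.0000, 0.0000, 1.0000)
After 1 click: (0.4600, 0.3000, 0.2400)
After 2 clicks: (0.3596, 0.3092, 0.3312)
After 3 clicks: (0.3726, 0.3072, 0.3203)
P(in Home after 3 clicks) = 0.3726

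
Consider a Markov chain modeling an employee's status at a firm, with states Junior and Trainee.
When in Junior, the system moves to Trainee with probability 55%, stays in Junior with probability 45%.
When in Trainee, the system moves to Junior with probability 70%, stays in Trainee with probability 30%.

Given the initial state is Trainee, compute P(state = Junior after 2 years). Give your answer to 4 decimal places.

0.5250

Sum over the intermediate state after 1 year:
P = P(Trainee→Junior)·P(Junior→Junior) + P(Trainee→Trainee)·P(Trainee→Junior)
  = 0.7×0.45 + 0.3×0.7
  = 0.3150 + 0.2100 = 0.5250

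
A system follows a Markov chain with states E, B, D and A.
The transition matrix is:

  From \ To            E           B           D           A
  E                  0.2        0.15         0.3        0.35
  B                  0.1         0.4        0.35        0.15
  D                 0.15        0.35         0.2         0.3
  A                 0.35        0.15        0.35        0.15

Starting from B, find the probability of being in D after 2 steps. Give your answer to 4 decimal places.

0.2925

Propagate the distribution vector 2 steps from B.
After 0 steps: (0.0000, 1.0000, 0.0000, 0.0000)
After 1 step: (0.1000, 0.4000, 0.3500, 0.1500)
After 2 steps: (0.1650, 0.3200, 0.2925, 0.2225)
P(in D after 2 steps) = 0.2925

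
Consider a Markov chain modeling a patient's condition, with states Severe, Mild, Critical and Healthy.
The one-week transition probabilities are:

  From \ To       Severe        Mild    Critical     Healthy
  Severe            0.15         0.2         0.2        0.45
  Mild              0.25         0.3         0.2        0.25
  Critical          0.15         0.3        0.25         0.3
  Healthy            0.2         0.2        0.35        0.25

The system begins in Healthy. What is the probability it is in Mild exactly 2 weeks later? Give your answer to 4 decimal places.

Propagate the distribution vector 2 weeks from Healthy.
After 0 weeks: (0.0000, 0.0000, 0.0000, 1.0000)
After 1 week: (0.2000, 0.2000, 0.3500, 0.2500)
After 2 weeks: (0.1825, 0.2550, 0.2550, 0.3075)
P(in Mild after 2 weeks) = 0.2550

0.2550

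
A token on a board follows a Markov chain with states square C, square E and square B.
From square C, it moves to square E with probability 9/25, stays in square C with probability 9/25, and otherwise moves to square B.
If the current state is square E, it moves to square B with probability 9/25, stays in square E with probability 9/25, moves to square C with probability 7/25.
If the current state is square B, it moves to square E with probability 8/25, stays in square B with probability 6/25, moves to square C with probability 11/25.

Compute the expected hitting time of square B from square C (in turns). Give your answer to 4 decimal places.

Let t(s) be the expected number of turns to first reach square B from state s, with t(square B) = 0. Conditioning on the first turn:
t(square C) = 1 + 0.36·t(square C) + 0.36·t(square E)
t(square E) = 1 + 0.28·t(square C) + 0.36·t(square E)
Solving: t(square C) = 3.2383, t(square E) = 2.9793.
Expected turns from square C to square B: 3.2383.

3.2383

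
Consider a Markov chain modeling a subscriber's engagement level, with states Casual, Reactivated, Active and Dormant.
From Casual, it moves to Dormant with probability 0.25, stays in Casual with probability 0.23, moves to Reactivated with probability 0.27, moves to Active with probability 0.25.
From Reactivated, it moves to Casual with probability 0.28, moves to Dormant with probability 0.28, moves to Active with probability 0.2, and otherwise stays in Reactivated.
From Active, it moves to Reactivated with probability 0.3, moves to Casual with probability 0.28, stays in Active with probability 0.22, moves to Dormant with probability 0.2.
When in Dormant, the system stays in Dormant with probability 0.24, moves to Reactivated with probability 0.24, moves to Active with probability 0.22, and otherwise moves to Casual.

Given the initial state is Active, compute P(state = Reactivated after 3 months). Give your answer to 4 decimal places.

0.2614

Propagate the distribution vector 3 months from Active.
After 0 months: (0.0000, 0.0000, 1.0000, 0.0000)
After 1 month: (0.2800, 0.3000, 0.2200, 0.2000)
After 2 months: (0.2700, 0.2616, 0.2224, 0.2460)
After 3 months: (0.2714, 0.2614, 0.2229, 0.2443)
P(in Reactivated after 3 months) = 0.2614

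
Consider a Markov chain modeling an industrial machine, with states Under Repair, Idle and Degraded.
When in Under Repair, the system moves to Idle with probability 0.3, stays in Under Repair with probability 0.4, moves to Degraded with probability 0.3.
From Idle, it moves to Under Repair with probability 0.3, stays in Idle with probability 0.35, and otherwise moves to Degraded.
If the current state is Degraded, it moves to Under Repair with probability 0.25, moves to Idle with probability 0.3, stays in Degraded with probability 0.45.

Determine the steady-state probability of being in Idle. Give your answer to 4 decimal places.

Let the stationary distribution be π with π = πP and π_1 + π_2 + π_3 = 1.
π_1 = 0.4·π_1 + 0.3·π_2 + 0.25·π_3
π_2 = 0.3·π_1 + 0.35·π_2 + 0.3·π_3
Solving with the normalization constraint gives π = (0.3127, 0.3158, 0.3715).
So the stationary probability of Idle is 0.3158.

0.3158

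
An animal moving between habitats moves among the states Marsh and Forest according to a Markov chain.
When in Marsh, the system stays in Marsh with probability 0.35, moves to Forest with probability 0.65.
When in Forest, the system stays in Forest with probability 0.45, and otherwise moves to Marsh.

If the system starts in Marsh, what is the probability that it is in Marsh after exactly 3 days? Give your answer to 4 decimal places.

0.4540

Propagate the distribution vector 3 days from Marsh.
After 0 days: (1.0000, 0.0000)
After 1 day: (0.3500, 0.6500)
After 2 days: (0.4800, 0.5200)
After 3 days: (0.4540, 0.5460)
P(in Marsh after 3 days) = 0.4540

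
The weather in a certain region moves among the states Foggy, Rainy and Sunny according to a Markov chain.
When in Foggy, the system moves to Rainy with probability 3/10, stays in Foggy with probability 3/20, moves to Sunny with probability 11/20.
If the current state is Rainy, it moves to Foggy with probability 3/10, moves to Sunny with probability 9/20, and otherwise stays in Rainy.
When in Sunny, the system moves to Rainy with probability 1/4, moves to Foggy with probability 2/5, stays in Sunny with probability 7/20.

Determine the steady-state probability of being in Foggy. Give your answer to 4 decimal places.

0.2988

Let the stationary distribution be π with π = πP and π_1 + π_2 + π_3 = 1.
π_1 = 0.15·π_1 + 0.3·π_2 + 0.4·π_3
π_2 = 0.3·π_1 + 0.25·π_2 + 0.25·π_3
Solving with the normalization constraint gives π = (0.2988, 0.2649, 0.4363).
So the stationary probability of Foggy is 0.2988.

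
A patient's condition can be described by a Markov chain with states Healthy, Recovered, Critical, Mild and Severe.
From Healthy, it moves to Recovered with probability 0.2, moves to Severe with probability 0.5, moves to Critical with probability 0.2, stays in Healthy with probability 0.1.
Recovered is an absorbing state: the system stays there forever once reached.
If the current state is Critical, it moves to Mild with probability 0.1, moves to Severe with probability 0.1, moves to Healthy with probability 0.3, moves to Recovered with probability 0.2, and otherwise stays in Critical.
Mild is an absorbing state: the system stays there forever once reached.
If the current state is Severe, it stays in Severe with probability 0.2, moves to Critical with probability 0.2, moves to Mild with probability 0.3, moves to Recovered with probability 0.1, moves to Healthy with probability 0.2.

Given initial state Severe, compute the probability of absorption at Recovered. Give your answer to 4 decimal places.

Let h(s) be the probability of absorption at Recovered starting from transient state s. Then h(Recovered) = 1 and h(Mild) = 0. By first-step analysis:
h(Healthy) = 0.1·h(Healthy) + 0.2·1 + 0.2·h(Critical) + 0.5·h(Severe)
h(Critical) = 0.3·h(Healthy) + 0.2·1 + 0.3·h(Critical) + 0.1·0 + 0.1·h(Severe)
h(Severe) = 0.2·h(Healthy) + 0.1·1 + 0.2·h(Critical) + 0.3·0 + 0.2·h(Severe)
Solving: h(Healthy) = 0.5898, h(Critical) = 0.5988, h(Severe) = 0.4222.
Starting from Severe, the probability is 0.4222.

0.4222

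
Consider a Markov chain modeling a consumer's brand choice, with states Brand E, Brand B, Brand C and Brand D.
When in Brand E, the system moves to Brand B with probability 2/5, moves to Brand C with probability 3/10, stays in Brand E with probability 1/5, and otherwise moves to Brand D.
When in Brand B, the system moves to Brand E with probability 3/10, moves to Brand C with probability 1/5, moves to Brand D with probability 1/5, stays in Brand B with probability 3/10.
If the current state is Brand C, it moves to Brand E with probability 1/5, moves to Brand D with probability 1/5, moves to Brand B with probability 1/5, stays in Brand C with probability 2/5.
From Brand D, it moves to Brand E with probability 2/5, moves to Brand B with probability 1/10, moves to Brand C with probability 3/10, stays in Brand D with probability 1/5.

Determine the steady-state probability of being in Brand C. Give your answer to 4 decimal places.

0.3043

Let the stationary distribution be π with π = πP and π_1 + π_2 + π_3 + π_4 = 1.
π_1 = 0.2·π_1 + 0.3·π_2 + 0.2·π_3 + 0.4·π_4
π_2 = 0.4·π_1 + 0.3·π_2 + 0.2·π_3 + 0.1·π_4
π_3 = 0.3·π_1 + 0.2·π_2 + 0.4·π_3 + 0.3·π_4
Solving with the normalization constraint gives π = (0.2609, 0.2609, 0.3043, 0.1739).
So the stationary probability of Brand C is 0.3043.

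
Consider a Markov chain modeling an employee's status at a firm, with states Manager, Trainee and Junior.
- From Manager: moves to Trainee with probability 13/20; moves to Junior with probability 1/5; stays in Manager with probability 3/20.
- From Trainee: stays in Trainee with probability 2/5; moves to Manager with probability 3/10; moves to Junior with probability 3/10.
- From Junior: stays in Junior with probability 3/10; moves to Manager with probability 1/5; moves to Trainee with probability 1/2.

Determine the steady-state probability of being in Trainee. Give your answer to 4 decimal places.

Let the stationary distribution be π with π = πP and π_1 + π_2 + π_3 = 1.
π_1 = 0.15·π_1 + 0.3·π_2 + 0.2·π_3
π_2 = 0.65·π_1 + 0.4·π_2 + 0.5·π_3
Solving with the normalization constraint gives π = (0.2368, 0.4868, 0.2763).
So the stationary probability of Trainee is 0.4868.

0.4868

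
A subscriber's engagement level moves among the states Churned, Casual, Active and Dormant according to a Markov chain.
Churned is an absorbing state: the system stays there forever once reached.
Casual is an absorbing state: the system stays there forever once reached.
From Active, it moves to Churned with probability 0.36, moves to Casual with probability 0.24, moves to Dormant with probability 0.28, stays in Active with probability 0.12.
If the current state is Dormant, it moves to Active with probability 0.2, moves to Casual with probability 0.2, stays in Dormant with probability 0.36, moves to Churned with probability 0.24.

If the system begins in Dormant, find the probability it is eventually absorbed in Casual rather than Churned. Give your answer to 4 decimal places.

Let h(s) be the probability of absorption at Casual starting from transient state s. Then h(Casual) = 1 and h(Churned) = 0. By first-step analysis:
h(Active) = 0.36·0 + 0.24·1 + 0.12·h(Active) + 0.28·h(Dormant)
h(Dormant) = 0.24·0 + 0.2·1 + 0.2·h(Active) + 0.36·h(Dormant)
Solving: h(Active) = 0.4132, h(Dormant) = 0.4416.
Starting from Dormant, the probability is 0.4416.

0.4416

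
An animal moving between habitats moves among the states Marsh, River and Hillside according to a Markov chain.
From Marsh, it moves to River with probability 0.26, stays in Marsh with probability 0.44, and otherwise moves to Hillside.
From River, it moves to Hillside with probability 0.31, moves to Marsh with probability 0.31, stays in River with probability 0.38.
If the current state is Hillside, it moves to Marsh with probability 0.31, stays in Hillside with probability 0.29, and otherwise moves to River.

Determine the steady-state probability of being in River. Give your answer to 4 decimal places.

Let the stationary distribution be π with π = πP and π_1 + π_2 + π_3 = 1.
π_1 = 0.44·π_1 + 0.31·π_2 + 0.31·π_3
π_2 = 0.26·π_1 + 0.38·π_2 + 0.4·π_3
Solving with the normalization constraint gives π = (0.3563, 0.3432, 0.3004).
So the stationary probability of River is 0.3432.

0.3432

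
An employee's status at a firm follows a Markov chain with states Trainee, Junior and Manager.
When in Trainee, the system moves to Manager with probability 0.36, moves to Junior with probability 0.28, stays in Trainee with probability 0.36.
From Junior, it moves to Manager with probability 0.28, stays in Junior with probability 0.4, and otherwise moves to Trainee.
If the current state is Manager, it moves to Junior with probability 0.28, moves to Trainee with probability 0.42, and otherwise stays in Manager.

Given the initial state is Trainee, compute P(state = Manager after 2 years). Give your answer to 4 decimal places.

0.3160

Sum over the intermediate state after 1 year:
P = P(Trainee→Trainee)·P(Trainee→Manager) + P(Trainee→Junior)·P(Junior→Manager) + P(Trainee→Manager)·P(Manager→Manager)
  = 0.36×0.36 + 0.28×0.28 + 0.36×0.3
  = 0.1296 + 0.0784 + 0.1080 = 0.3160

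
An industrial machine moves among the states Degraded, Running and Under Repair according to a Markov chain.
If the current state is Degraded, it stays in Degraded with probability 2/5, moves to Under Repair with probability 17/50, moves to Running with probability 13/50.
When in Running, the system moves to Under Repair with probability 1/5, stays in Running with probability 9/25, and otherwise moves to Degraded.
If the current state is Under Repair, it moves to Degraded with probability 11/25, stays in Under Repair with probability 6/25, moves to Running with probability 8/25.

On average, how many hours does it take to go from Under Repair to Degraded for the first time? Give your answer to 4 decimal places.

2.2727

Let t(s) be the expected number of hours to first reach Degraded from state s, with t(Degraded) = 0. Conditioning on the first hour:
t(Running) = 1 + 0.36·t(Running) + 0.2·t(Under Repair)
t(Under Repair) = 1 + 0.32·t(Running) + 0.24·t(Under Repair)
Solving: t(Running) = 2.2727, t(Under Repair) = 2.2727.
Expected hours from Under Repair to Degraded: 2.2727.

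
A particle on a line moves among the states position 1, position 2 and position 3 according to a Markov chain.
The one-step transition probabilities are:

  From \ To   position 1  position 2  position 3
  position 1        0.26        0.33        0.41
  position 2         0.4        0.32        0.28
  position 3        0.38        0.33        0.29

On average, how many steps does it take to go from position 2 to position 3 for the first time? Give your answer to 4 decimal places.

Let t(s) be the expected number of steps to first reach position 3 from state s, with t(position 3) = 0. Conditioning on the first step:
t(position 1) = 1 + 0.26·t(position 1) + 0.33·t(position 2)
t(position 2) = 1 + 0.4·t(position 1) + 0.32·t(position 2)
Solving: t(position 1) = 2.7209, t(position 2) = 3.0711.
Expected steps from position 2 to position 3: 3.0711.

3.0711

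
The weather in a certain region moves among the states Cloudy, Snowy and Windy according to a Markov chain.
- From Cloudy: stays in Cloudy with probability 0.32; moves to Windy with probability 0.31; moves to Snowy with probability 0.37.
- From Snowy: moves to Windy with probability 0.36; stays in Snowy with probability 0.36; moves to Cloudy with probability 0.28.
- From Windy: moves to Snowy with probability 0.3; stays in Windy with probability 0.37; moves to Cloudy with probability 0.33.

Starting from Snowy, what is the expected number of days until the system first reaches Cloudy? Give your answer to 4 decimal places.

3.3537

Let t(s) be the expected number of days to first reach Cloudy from state s, with t(Cloudy) = 0. Conditioning on the first day:
t(Snowy) = 1 + 0.36·t(Snowy) + 0.36·t(Windy)
t(Windy) = 1 + 0.3·t(Snowy) + 0.37·t(Windy)
Solving: t(Snowy) = 3.3537, t(Windy) = 3.1843.
Expected days from Snowy to Cloudy: 3.3537.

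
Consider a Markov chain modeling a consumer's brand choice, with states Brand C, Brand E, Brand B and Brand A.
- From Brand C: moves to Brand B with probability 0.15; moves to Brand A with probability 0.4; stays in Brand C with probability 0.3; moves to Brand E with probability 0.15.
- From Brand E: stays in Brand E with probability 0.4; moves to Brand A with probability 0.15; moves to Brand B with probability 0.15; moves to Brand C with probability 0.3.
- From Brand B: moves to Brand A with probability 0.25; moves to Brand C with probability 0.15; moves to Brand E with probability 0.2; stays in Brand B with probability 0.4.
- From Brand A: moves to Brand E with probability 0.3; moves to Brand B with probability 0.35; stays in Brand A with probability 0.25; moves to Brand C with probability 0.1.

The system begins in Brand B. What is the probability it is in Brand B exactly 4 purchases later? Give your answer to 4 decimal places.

0.2694

Propagate the distribution vector 4 purchases from Brand B.
After 0 purchases: (0.0000, 0.0000, 1.0000, 0.0000)
After 1 purchase: (0.1500, 0.2000, 0.4000, 0.2500)
After 2 purchases: (0.1900, 0.2575, 0.3000, 0.2525)
After 3 purchases: (0.2045, 0.2673, 0.2755, 0.2528)
After 4 purchases: (0.2081, 0.2685, 0.2694, 0.2540)
P(in Brand B after 4 purchases) = 0.2694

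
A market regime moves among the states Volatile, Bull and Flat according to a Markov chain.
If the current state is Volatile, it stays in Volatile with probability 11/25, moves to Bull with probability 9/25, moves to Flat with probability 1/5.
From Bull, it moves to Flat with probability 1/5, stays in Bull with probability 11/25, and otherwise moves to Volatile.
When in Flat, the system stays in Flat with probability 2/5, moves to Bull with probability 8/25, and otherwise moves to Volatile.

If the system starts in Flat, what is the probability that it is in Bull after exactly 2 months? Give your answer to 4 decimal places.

Sum over the intermediate state after 1 month:
P = P(Flat→Volatile)·P(Volatile→Bull) + P(Flat→Bull)·P(Bull→Bull) + P(Flat→Flat)·P(Flat→Bull)
  = 0.28×0.36 + 0.32×0.44 + 0.4×0.32
  = 0.1008 + 0.1408 + 0.1280 = 0.3696

0.3696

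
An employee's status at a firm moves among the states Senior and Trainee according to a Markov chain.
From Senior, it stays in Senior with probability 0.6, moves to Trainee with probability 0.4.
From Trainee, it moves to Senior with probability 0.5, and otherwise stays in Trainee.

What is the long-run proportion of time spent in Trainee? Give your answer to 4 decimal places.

Let the stationary distribution be π with π = πP and π_1 + π_2 = 1.
π_1 = 0.6·π_1 + 0.5·π_2
Solving with the normalization constraint gives π = (0.5556, 0.4444).
So the stationary probability of Trainee is 0.4444.

0.4444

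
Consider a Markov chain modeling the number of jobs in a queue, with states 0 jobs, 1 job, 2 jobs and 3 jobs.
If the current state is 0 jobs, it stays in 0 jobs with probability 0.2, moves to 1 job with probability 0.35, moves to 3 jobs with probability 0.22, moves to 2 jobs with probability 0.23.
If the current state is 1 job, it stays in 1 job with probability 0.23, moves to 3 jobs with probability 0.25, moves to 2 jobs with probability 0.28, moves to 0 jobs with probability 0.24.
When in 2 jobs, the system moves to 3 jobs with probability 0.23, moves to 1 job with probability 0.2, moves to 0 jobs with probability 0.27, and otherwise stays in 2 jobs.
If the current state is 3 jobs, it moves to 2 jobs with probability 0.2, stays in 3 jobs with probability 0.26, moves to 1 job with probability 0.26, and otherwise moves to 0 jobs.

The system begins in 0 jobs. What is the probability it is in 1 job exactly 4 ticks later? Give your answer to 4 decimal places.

Propagate the distribution vector 4 ticks from 0 jobs.
After 0 ticks: (1.0000, 0.0000, 0.0000, 0.0000)
After 1 tick: (0.2000, 0.3500, 0.2300, 0.2200)
After 2 ticks: (0.2477, 0.2537, 0.2570, 0.2416)
After 3 ticks: (0.2475, 0.2593, 0.2534, 0.2398)
After 4 ticks: (0.2473, 0.2593, 0.2535, 0.2399)
P(in 1 job after 4 ticks) = 0.2593

0.2593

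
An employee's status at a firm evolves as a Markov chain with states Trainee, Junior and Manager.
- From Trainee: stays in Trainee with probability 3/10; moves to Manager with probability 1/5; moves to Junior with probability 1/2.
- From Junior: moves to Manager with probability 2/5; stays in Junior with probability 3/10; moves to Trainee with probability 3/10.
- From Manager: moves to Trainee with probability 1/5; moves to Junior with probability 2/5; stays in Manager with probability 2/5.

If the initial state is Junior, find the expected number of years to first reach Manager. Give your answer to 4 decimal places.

2.9412

Let t(s) be the expected number of years to first reach Manager from state s, with t(Manager) = 0. Conditioning on the first year:
t(Trainee) = 1 + 0.3·t(Trainee) + 0.5·t(Junior)
t(Junior) = 1 + 0.3·t(Trainee) + 0.3·t(Junior)
Solving: t(Trainee) = 3.5294, t(Junior) = 2.9412.
Expected years from Junior to Manager: 2.9412.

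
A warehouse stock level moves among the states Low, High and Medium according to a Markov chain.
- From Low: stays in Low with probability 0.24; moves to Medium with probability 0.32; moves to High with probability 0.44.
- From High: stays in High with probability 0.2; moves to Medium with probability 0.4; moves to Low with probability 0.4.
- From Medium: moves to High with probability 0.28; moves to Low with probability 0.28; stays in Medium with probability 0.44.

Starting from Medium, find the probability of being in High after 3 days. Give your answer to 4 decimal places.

0.3042

Propagate the distribution vector 3 days from Medium.
After 0 days: (0.0000, 0.0000, 1.0000)
After 1 day: (0.2800, 0.2800, 0.4400)
After 2 days: (0.3024, 0.3024, 0.3952)
After 3 days: (0.3042, 0.3042, 0.3916)
P(in High after 3 days) = 0.3042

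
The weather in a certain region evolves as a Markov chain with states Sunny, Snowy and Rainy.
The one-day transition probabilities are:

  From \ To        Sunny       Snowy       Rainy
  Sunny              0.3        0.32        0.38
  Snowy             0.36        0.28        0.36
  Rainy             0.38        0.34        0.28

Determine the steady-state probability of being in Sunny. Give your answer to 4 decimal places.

0.3460

Let the stationary distribution be π with π = πP and π_1 + π_2 + π_3 = 1.
π_1 = 0.3·π_1 + 0.36·π_2 + 0.38·π_3
π_2 = 0.32·π_1 + 0.28·π_2 + 0.34·π_3
Solving with the normalization constraint gives π = (0.3460, 0.3142, 0.3397).
So the stationary probability of Sunny is 0.3460.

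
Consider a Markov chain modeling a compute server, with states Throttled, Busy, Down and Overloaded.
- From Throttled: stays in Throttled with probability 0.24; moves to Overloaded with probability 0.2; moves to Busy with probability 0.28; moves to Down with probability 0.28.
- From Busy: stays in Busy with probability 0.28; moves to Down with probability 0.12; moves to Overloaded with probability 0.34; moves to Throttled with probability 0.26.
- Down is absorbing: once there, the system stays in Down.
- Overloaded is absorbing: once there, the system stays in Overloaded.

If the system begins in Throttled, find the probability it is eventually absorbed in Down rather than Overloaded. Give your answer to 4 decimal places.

Let h(s) be the probability of absorption at Down starting from transient state s. Then h(Down) = 1 and h(Overloaded) = 0. By first-step analysis:
h(Throttled) = 0.24·h(Throttled) + 0.28·h(Busy) + 0.28·1 + 0.2·0
h(Busy) = 0.26·h(Throttled) + 0.28·h(Busy) + 0.12·1 + 0.34·0
Solving: h(Throttled) = 0.4958, h(Busy) = 0.3457.
Starting from Throttled, the probability is 0.4958.

0.4958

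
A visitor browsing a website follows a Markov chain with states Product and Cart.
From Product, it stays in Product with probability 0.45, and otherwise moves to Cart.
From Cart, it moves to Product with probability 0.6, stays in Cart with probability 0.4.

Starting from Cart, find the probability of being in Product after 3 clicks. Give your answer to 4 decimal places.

0.5235

Propagate the distribution vector 3 clicks from Cart.
After 0 clicks: (0.0000, 1.0000)
After 1 click: (0.6000, 0.4000)
After 2 clicks: (0.5100, 0.4900)
After 3 clicks: (0.5235, 0.4765)
P(in Product after 3 clicks) = 0.5235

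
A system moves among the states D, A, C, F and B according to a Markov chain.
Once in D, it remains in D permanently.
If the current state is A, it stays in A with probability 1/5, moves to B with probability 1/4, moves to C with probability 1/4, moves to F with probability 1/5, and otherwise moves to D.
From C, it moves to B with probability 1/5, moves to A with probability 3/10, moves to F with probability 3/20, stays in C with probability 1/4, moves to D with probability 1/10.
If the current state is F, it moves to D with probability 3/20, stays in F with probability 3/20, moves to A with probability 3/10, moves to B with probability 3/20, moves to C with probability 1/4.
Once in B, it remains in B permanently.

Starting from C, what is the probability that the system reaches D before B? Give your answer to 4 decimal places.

0.3449

Let h(s) be the probability of absorption at D starting from transient state s. Then h(D) = 1 and h(B) = 0. By first-step analysis:
h(A) = 0.1·1 + 0.2·h(A) + 0.25·h(C) + 0.2·h(F) + 0.25·0
h(C) = 0.1·1 + 0.3·h(A) + 0.25·h(C) + 0.15·h(F) + 0.2·0
h(F) = 0.15·1 + 0.3·h(A) + 0.25·h(C) + 0.15·h(F) + 0.15·0
Solving: h(A) = 0.3315, h(C) = 0.3449, h(F) = 0.3949.
Starting from C, the probability is 0.3449.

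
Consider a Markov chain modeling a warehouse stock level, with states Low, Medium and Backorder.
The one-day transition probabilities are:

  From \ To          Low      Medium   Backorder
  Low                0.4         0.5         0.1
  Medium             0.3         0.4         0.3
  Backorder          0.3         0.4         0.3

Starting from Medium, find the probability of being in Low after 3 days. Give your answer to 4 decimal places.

0.3330

Propagate the distribution vector 3 days from Medium.
After 0 days: (0.0000, 1.0000, 0.0000)
After 1 day: (0.3000, 0.4000, 0.3000)
After 2 days: (0.3300, 0.4300, 0.2400)
After 3 days: (0.3330, 0.4330, 0.2340)
P(in Low after 3 days) = 0.3330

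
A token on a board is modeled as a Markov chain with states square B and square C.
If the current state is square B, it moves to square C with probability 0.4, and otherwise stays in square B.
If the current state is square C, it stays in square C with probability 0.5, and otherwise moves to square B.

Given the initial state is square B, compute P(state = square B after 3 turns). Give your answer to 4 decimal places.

Propagate the distribution vector 3 turns from square B.
After 0 turns: (1.0000, 0.0000)
After 1 turn: (0.6000, 0.4000)
After 2 turns: (0.5600, 0.4400)
After 3 turns: (0.5560, 0.4440)
P(in square B after 3 turns) = 0.5560

0.5560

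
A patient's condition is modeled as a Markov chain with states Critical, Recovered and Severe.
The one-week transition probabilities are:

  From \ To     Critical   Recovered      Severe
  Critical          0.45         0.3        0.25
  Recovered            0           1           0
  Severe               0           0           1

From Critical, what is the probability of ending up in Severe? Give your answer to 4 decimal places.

Let h(s) be the probability of absorption at Severe starting from transient state s. Then h(Severe) = 1 and h(Recovered) = 0. By first-step analysis:
h(Critical) = 0.45·h(Critical) + 0.3·0 + 0.25·1
Solving: h(Critical) = 0.4545.
Starting from Critical, the probability is 0.4545.

0.4545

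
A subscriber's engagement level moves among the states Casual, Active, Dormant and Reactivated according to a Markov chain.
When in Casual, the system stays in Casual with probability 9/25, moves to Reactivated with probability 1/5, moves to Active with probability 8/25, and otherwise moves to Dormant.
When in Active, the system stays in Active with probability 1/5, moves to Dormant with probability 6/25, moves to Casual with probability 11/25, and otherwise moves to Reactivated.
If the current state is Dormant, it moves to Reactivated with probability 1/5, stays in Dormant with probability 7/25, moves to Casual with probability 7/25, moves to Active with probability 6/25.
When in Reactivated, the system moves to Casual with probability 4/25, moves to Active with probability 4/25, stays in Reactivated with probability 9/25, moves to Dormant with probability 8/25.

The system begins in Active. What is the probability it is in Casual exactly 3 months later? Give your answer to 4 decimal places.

Propagate the distribution vector 3 months from Active.
After 0 months: (0.0000, 1.0000, 0.0000, 0.0000)
After 1 month: (0.4400, 0.2000, 0.2400, 0.1200)
After 2 months: (0.3328, 0.2576, 0.2064, 0.2032)
After 3 months: (0.3235, 0.2401, 0.2246, 0.2119)
P(in Casual after 3 months) = 0.3235

0.3235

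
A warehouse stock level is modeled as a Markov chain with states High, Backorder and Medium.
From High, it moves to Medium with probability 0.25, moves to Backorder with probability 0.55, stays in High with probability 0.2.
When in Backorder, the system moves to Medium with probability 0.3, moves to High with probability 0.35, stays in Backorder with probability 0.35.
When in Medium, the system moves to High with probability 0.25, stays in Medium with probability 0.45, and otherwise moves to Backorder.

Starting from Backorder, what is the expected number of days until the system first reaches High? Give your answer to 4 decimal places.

3.1776

Let t(s) be the expected number of days to first reach High from state s, with t(High) = 0. Conditioning on the first day:
t(Backorder) = 1 + 0.35·t(Backorder) + 0.3·t(Medium)
t(Medium) = 1 + 0.3·t(Backorder) + 0.45·t(Medium)
Solving: t(Backorder) = 3.1776, t(Medium) = 3.5514.
Expected days from Backorder to High: 3.1776.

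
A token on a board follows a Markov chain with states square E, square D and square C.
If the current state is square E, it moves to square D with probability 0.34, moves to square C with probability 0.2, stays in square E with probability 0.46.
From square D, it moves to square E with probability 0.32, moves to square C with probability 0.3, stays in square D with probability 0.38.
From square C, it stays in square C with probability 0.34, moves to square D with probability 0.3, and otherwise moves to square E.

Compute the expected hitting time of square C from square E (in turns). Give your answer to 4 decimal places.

4.2478

Let t(s) be the expected number of turns to first reach square C from state s, with t(square C) = 0. Conditioning on the first turn:
t(square E) = 1 + 0.46·t(square E) + 0.34·t(square D)
t(square D) = 1 + 0.32·t(square E) + 0.38·t(square D)
Solving: t(square E) = 4.2478, t(square D) = 3.8053.
Expected turns from square E to square C: 4.2478.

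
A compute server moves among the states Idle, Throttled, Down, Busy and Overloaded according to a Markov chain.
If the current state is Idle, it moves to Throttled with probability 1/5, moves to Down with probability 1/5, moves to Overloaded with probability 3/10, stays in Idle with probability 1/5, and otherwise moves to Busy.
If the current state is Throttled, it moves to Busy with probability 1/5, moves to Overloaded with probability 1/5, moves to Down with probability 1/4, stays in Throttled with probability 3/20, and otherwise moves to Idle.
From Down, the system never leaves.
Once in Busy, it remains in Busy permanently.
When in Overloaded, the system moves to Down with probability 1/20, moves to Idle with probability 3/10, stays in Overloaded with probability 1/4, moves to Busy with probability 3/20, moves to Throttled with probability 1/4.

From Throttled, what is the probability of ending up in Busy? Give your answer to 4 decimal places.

0.4636

Let h(s) be the probability of absorption at Busy starting from transient state s. Then h(Busy) = 1 and h(Down) = 0. By first-step analysis:
h(Idle) = 0.2·h(Idle) + 0.2·h(Throttled) + 0.2·0 + 0.1·1 + 0.3·h(Overloaded)
h(Throttled) = 0.2·h(Idle) + 0.15·h(Throttled) + 0.25·0 + 0.2·1 + 0.2·h(Overloaded)
h(Overloaded) = 0.3·h(Idle) + 0.25·h(Throttled) + 0.05·0 + 0.15·1 + 0.25·h(Overloaded)
Solving: h(Idle) = 0.4398, h(Throttled) = 0.4636, h(Overloaded) = 0.5305.
Starting from Throttled, the probability is 0.4636.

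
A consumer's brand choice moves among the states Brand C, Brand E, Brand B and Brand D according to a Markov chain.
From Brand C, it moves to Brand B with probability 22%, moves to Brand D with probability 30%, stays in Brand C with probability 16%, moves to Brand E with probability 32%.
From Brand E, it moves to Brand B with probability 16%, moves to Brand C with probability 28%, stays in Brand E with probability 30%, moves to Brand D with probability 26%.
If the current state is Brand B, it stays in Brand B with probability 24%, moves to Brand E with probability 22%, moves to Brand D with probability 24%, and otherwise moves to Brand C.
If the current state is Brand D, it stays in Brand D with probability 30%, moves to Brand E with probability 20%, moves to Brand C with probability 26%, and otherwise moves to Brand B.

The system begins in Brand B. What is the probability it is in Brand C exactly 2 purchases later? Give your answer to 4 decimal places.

0.2440

Propagate the distribution vector 2 purchases from Brand B.
After 0 purchases: (0.0000, 0.0000, 1.0000, 0.0000)
After 1 purchase: (0.3000, 0.2200, 0.2400, 0.2400)
After 2 purchases: (0.2440, 0.2628, 0.2164, 0.2768)
P(in Brand C after 2 purchases) = 0.2440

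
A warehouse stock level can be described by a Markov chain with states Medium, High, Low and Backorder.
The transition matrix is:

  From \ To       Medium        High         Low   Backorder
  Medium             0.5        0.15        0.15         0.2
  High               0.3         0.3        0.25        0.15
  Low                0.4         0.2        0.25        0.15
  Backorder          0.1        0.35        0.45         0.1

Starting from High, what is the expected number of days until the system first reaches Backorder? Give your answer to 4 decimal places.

5.8802

Let t(s) be the expected number of days to first reach Backorder from state s, with t(Backorder) = 0. Conditioning on the first day:
t(Medium) = 1 + 0.5·t(Medium) + 0.15·t(High) + 0.15·t(Low)
t(High) = 1 + 0.3·t(Medium) + 0.3·t(High) + 0.25·t(Low)
t(Low) = 1 + 0.4·t(Medium) + 0.2·t(High) + 0.25·t(Low)
Solving: t(Medium) = 5.5172, t(High) = 5.8802, t(Low) = 5.8439.
Expected days from High to Backorder: 5.8802.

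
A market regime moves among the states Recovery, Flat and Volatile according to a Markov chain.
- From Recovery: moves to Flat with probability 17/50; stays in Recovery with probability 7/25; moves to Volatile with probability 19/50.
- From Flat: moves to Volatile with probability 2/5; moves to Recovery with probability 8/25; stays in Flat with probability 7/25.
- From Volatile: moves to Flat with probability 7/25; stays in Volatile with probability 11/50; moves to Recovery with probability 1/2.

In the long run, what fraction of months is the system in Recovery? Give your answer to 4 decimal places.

Let the stationary distribution be π with π = πP and π_1 + π_2 + π_3 = 1.
π_1 = 0.28·π_1 + 0.32·π_2 + 0.5·π_3
π_2 = 0.34·π_1 + 0.28·π_2 + 0.28·π_3
Solving with the normalization constraint gives π = (0.3653, 0.3019, 0.3328).
So the stationary probability of Recovery is 0.3653.

0.3653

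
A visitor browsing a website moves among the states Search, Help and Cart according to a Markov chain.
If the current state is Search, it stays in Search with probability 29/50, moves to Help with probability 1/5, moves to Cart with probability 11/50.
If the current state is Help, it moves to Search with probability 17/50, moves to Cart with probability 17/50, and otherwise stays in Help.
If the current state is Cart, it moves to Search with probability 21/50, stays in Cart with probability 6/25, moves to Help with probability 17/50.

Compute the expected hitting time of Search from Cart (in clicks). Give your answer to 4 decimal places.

2.5424

Let t(s) be the expected number of clicks to first reach Search from state s, with t(Search) = 0. Conditioning on the first click:
t(Help) = 1 + 0.32·t(Help) + 0.34·t(Cart)
t(Cart) = 1 + 0.34·t(Help) + 0.24·t(Cart)
Solving: t(Help) = 2.7418, t(Cart) = 2.5424.
Expected clicks from Cart to Search: 2.5424.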